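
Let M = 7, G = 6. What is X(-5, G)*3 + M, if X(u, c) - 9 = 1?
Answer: 37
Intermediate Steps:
X(u, c) = 10 (X(u, c) = 9 + 1 = 10)
X(-5, G)*3 + M = 10*3 + 7 = 30 + 7 = 37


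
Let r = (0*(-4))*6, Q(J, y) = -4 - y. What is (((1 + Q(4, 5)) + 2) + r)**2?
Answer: 36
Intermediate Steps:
r = 0 (r = 0*6 = 0)
(((1 + Q(4, 5)) + 2) + r)**2 = (((1 + (-4 - 1*5)) + 2) + 0)**2 = (((1 + (-4 - 5)) + 2) + 0)**2 = (((1 - 9) + 2) + 0)**2 = ((-8 + 2) + 0)**2 = (-6 + 0)**2 = (-6)**2 = 36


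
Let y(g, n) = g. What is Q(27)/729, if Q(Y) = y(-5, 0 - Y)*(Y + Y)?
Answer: -10/27 ≈ -0.37037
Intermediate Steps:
Q(Y) = -10*Y (Q(Y) = -5*(Y + Y) = -10*Y)
Q(27)/729 = -10*27/729 = -270*1/729 = -10/27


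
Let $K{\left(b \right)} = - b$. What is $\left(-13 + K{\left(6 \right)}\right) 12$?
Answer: $-228$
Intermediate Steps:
$\left(-13 + K{\left(6 \right)}\right) 12 = \left(-13 - 6\right) 12 = \left(-19\right) 12 = -228$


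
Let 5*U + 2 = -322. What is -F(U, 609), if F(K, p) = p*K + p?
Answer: 194271/5 ≈ 38854.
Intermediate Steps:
U = -324/5 (U = -⅖ + (⅕)*(-322) = -⅖ - 322/5 = -324/5 ≈ -64.800)
F(K, p) = p + K*p (F(K, p) = K*p + p = p + K*p)
-F(U, 609) = -609*(1 - 324/5) = -609*(-319)/5 = -1*(-194271/5) = 194271/5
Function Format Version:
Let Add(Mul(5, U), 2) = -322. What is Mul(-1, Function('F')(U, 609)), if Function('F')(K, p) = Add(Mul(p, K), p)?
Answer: Rational(194271, 5) ≈ 38854.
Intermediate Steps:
U = Rational(-324, 5) (U = Add(Rational(-2, 5), Mul(Rational(1, 5), -322)) = Add(Rational(-2, 5), Rational(-322, 5)) = Rational(-324, 5) ≈ -64.800)
Function('F')(K, p) = Add(p, Mul(K, p)) (Function('F')(K, p) = Add(Mul(K, p), p) = Add(p, Mul(K, p)))
Mul(-1, Function('F')(U, 609)) = Mul(-1, Mul(609, Add(1, Rational(-324, 5)))) = Mul(-1, Mul(609, Rational(-319, 5))) = Mul(-1, Rational(-194271, 5)) = Rational(194271, 5)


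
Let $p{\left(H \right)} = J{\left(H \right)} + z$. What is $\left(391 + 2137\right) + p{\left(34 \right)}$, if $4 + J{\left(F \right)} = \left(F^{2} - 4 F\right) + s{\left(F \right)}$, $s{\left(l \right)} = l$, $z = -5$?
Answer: $3573$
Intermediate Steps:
$J{\left(F \right)} = -4 + F^{2} - 3 F$ ($J{\left(F \right)} = -4 + \left(\left(F^{2} - 4 F\right) + F\right) = -4 + \left(F^{2} - 3 F\right) = -4 + F^{2} - 3 F$)
$p{\left(H \right)} = -9 + H^{2} - 3 H$ ($p{\left(H \right)} = \left(-4 + H^{2} - 3 H\right) - 5 = -9 + H^{2} - 3 H$)
$\left(391 + 2137\right) + p{\left(34 \right)} = \left(391 + 2137\right) - \left(111 - 1156\right) = 2528 - -1045 = 2528 + 1045 = 3573$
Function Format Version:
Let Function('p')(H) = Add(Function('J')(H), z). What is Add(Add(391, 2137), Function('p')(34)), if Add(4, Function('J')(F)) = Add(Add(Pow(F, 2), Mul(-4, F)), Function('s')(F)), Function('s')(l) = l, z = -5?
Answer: 3573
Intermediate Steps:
Function('J')(F) = Add(-4, Pow(F, 2), Mul(-3, F)) (Function('J')(F) = Add(-4, Add(Add(Pow(F, 2), Mul(-4, F)), F)) = Add(-4, Add(Pow(F, 2), Mul(-3, F))) = Add(-4, Pow(F, 2), Mul(-3, F)))
Function('p')(H) = Add(-9, Pow(H, 2), Mul(-3, H)) (Function('p')(H) = Add(Add(-4, Pow(H, 2), Mul(-3, H)), -5) = Add(-9, Pow(H, 2), Mul(-3, H)))
Add(Add(391, 2137), Function('p')(34)) = Add(Add(391, 2137), Add(-9, Pow(34, 2), Mul(-3, 34))) = Add(2528, Add(-9, 1156, -102)) = Add(2528, 1045) = 3573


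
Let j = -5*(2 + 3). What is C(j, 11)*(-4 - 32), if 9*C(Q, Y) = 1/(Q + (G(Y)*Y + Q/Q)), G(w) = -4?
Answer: 1/17 ≈ 0.058824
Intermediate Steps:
j = -25 (j = -5*5 = -25)
C(Q, Y) = 1/(9*(1 + Q - 4*Y)) (C(Q, Y) = 1/(9*(Q + (-4*Y + Q/Q))) = 1/(9*(Q + (-4*Y + 1))) = 1/(9*(Q + (1 - 4*Y))) = 1/(9*(1 + Q - 4*Y)))
C(j, 11)*(-4 - 32) = (1/(9*(1 - 25 - 4*11)))*(-4 - 32) = (1/(9*(1 - 25 - 44)))*(-36) = ((1/9)/(-68))*(-36) = ((1/9)*(-1/68))*(-36) = -1/612*(-36) = 1/17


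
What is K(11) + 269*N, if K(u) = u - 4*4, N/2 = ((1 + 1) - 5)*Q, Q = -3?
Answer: 4837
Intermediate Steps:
N = 18 (N = 2*(((1 + 1) - 5)*(-3)) = 2*((2 - 5)*(-3)) = 2*(-3*(-3)) = 2*9 = 18)
K(u) = -16 + u (K(u) = u - 16 = -16 + u)
K(11) + 269*N = (-16 + 11) + 269*18 = -5 + 4842 = 4837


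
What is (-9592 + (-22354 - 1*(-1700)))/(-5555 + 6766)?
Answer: -30246/1211 ≈ -24.976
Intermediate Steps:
(-9592 + (-22354 - 1*(-1700)))/(-5555 + 6766) = (-9592 + (-22354 + 1700))/1211 = (-9592 - 20654)*(1/1211) = -30246*1/1211 = -30246/1211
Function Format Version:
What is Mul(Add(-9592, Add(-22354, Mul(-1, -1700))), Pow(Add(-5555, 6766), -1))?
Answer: Rational(-30246, 1211) ≈ -24.976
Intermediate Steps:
Mul(Add(-9592, Add(-22354, Mul(-1, -1700))), Pow(Add(-5555, 6766), -1)) = Mul(Add(-9592, Add(-22354, 1700)), Pow(1211, -1)) = Mul(Add(-9592, -20654), Rational(1, 1211)) = Mul(-30246, Rational(1, 1211)) = Rational(-30246, 1211)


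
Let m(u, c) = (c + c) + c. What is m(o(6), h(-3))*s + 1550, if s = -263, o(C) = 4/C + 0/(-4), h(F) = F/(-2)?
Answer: 733/2 ≈ 366.50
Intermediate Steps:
h(F) = -F/2 (h(F) = F*(-½) = -F/2)
o(C) = 4/C (o(C) = 4/C + 0*(-¼) = 4/C + 0 = 4/C)
m(u, c) = 3*c (m(u, c) = 2*c + c = 3*c)
m(o(6), h(-3))*s + 1550 = (3*(-½*(-3)))*(-263) + 1550 = (3*(3/2))*(-263) + 1550 = (9/2)*(-263) + 1550 = -2367/2 + 1550 = 733/2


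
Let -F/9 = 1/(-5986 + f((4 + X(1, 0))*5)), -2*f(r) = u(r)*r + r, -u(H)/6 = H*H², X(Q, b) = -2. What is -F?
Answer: 3/8003 ≈ 0.00037486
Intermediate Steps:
u(H) = -6*H³ (u(H) = -6*H*H² = -6*H³)
f(r) = 3*r⁴ - r/2 (f(r) = -((-6*r³)*r + r)/2 = -(-6*r⁴ + r)/2 = -(r - 6*r⁴)/2 = 3*r⁴ - r/2)
F = -3/8003 (F = -9/(-5986 + (3*((4 - 2)*5)⁴ - (4 - 2)*5/2)) = -9/(-5986 + (3*(2*5)⁴ - 5)) = -9/(-5986 + (3*10⁴ - ½*10)) = -9/(-5986 + (3*10000 - 5)) = -9/(-5986 + (30000 - 5)) = -9/(-5986 + 29995) = -9/24009 = -9*1/24009 = -3/8003 ≈ -0.00037486)
-F = -1*(-3/8003) = 3/8003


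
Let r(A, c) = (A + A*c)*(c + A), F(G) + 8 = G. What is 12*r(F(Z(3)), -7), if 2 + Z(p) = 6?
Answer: -3168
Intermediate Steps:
Z(p) = 4 (Z(p) = -2 + 6 = 4)
F(G) = -8 + G
r(A, c) = (A + c)*(A + A*c) (r(A, c) = (A + A*c)*(A + c) = (A + c)*(A + A*c))
12*r(F(Z(3)), -7) = 12*((-8 + 4)*((-8 + 4) - 7 + (-7)² + (-8 + 4)*(-7))) = 12*(-4*(-4 - 7 + 49 - 4*(-7))) = 12*(-4*(-4 - 7 + 49 + 28)) = 12*(-4*66) = 12*(-264) = -3168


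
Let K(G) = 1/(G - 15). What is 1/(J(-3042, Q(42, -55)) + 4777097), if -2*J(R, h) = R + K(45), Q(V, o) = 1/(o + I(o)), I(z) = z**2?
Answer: 60/286717079 ≈ 2.0927e-7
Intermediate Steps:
K(G) = 1/(-15 + G)
Q(V, o) = 1/(o + o**2)
J(R, h) = -1/60 - R/2 (J(R, h) = -(R + 1/(-15 + 45))/2 = -(R + 1/30)/2 = -(1/30 + R)/2 = -1/60 - R/2)
1/(J(-3042, Q(42, -55)) + 4777097) = 1/((-1/60 - 1/2*(-3042)) + 4777097) = 1/((-1/60 + 1521) + 4777097) = 1/(91259/60 + 4777097) = 1/(286717079/60) = 60/286717079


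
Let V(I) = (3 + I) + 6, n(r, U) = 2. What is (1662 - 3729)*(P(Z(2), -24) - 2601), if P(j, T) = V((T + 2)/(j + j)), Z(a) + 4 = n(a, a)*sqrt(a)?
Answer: 10692591/2 - 22737*sqrt(2)/4 ≈ 5.3383e+6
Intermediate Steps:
Z(a) = -4 + 2*sqrt(a)
V(I) = 9 + I
P(j, T) = 9 + (2 + T)/(2*j) (P(j, T) = 9 + (T + 2)/(j + j) = 9 + (2 + T)/((2*j)) = 9 + (2 + T)*(1/(2*j)) = 9 + (2 + T)/(2*j))
(1662 - 3729)*(P(Z(2), -24) - 2601) = (1662 - 3729)*((2 - 24 + 18*(-4 + 2*sqrt(2)))/(2*(-4 + 2*sqrt(2))) - 2601) = -2067*((2 - 24 + (-72 + 36*sqrt(2)))/(2*(-4 + 2*sqrt(2))) - 2601) = -2067*((-94 + 36*sqrt(2))/(2*(-4 + 2*sqrt(2))) - 2601) = -2067*(-2601 + (-94 + 36*sqrt(2))/(2*(-4 + 2*sqrt(2)))) = 5376267 - 2067*(-94 + 36*sqrt(2))/(2*(-4 + 2*sqrt(2)))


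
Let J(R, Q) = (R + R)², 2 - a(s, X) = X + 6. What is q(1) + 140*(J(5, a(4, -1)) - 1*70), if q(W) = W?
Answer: 4201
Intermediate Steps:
a(s, X) = -4 - X (a(s, X) = 2 - (X + 6) = 2 - (6 + X) = 2 + (-6 - X) = -4 - X)
J(R, Q) = 4*R² (J(R, Q) = (2*R)² = 4*R²)
q(1) + 140*(J(5, a(4, -1)) - 1*70) = 1 + 140*(4*5² - 1*70) = 1 + 140*(4*25 - 70) = 1 + 140*(100 - 70) = 1 + 140*30 = 1 + 4200 = 4201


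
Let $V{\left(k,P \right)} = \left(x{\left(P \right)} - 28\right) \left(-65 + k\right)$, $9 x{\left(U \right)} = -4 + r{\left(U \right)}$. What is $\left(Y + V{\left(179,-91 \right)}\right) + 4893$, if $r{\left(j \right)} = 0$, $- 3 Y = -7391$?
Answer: $4114$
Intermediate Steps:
$Y = \frac{7391}{3}$ ($Y = \left(- \frac{1}{3}\right) \left(-7391\right) = \frac{7391}{3} \approx 2463.7$)
$x{\left(U \right)} = - \frac{4}{9}$ ($x{\left(U \right)} = \frac{-4 + 0}{9} = \frac{1}{9} \left(-4\right) = - \frac{4}{9}$)
$V{\left(k,P \right)} = \frac{16640}{9} - \frac{256 k}{9}$ ($V{\left(k,P \right)} = \left(- \frac{4}{9} - 28\right) \left(-65 + k\right) = - \frac{256 \left(-65 + k\right)}{9} = \frac{16640}{9} - \frac{256 k}{9}$)
$\left(Y + V{\left(179,-91 \right)}\right) + 4893 = \left(\frac{7391}{3} + \left(\frac{16640}{9} - \frac{45824}{9}\right)\right) + 4893 = \left(\frac{7391}{3} - \frac{9728}{3}\right) + 4893 = -779 + 4893 = 4114$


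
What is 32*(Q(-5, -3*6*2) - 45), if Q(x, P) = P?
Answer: -2592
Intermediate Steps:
32*(Q(-5, -3*6*2) - 45) = 32*(-3*6*2 - 45) = 32*(-18*2 - 45) = 32*(-36 - 45) = 32*(-81) = -2592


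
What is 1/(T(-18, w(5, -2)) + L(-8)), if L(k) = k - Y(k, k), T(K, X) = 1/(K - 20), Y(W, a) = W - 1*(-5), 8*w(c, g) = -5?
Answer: -38/191 ≈ -0.19895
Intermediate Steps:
w(c, g) = -5/8 (w(c, g) = (⅛)*(-5) = -5/8)
Y(W, a) = 5 + W (Y(W, a) = W + 5 = 5 + W)
T(K, X) = 1/(-20 + K)
L(k) = -5 (L(k) = k - (5 + k) = k + (-5 - k) = -5)
1/(T(-18, w(5, -2)) + L(-8)) = 1/(1/(-20 - 18) - 5) = 1/(1/(-38) - 5) = 1/(-1/38 - 5) = 1/(-191/38) = -38/191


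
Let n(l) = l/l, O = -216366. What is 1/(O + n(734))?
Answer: -1/216365 ≈ -4.6218e-6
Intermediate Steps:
n(l) = 1
1/(O + n(734)) = 1/(-216366 + 1) = 1/(-216365) = -1/216365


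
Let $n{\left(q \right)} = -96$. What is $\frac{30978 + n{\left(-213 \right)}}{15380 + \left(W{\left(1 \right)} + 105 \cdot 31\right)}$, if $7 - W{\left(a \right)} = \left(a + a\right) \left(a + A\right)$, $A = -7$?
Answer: $\frac{5147}{3109} \approx 1.6555$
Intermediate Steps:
$W{\left(a \right)} = 7 - 2 a \left(-7 + a\right)$ ($W{\left(a \right)} = 7 - \left(a + a\right) \left(a - 7\right) = 7 - 2 a \left(-7 + a\right)$)
$\frac{30978 + n{\left(-213 \right)}}{15380 + \left(W{\left(1 \right)} + 105 \cdot 31\right)} = \frac{30978 - 96}{15380 + \left(\left(7 - 2 \cdot 1^{2} + 14 \cdot 1\right) + 105 \cdot 31\right)} = \frac{30882}{15380 + \left(\left(7 - 2 + 14\right) + 3255\right)} = \frac{30882}{15380 + \left(19 + 3255\right)} = \frac{30882}{15380 + 3274} = \frac{30882}{18654} = 30882 \cdot \frac{1}{18654} = \frac{5147}{3109}$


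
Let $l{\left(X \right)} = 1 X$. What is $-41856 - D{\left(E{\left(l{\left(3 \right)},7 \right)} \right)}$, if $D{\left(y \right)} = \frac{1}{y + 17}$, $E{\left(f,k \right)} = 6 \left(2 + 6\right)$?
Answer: $- \frac{2720641}{65} \approx -41856.0$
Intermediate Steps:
$l{\left(X \right)} = X$
$E{\left(f,k \right)} = 48$ ($E{\left(f,k \right)} = 6 \cdot 8 = 48$)
$D{\left(y \right)} = \frac{1}{17 + y}$
$-41856 - D{\left(E{\left(l{\left(3 \right)},7 \right)} \right)} = -41856 - \frac{1}{17 + 48} = -41856 - \frac{1}{65} = - \frac{2720641}{65}$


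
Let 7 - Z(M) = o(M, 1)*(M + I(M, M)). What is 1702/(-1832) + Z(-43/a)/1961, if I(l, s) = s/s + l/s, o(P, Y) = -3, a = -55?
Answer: -91011501/98795180 ≈ -0.92121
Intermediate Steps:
I(l, s) = 1 + l/s
Z(M) = 13 + 3*M (Z(M) = 7 - (-3)*(M + (M + M)/M) = 7 - (-3)*(M + (2*M)/M) = 7 - (-3)*(M + 2) = 7 - (-3)*(2 + M) = 7 - (-6 - 3*M) = 7 + (6 + 3*M) = 13 + 3*M)
1702/(-1832) + Z(-43/a)/1961 = 1702/(-1832) + (13 + 3*(-43/(-55)))/1961 = 1702*(-1/1832) + (13 + 3*(-43*(-1/55)))*(1/1961) = -851/916 + (13 + 3*(43/55))*(1/1961) = -851/916 + (13 + 129/55)*(1/1961) = -851/916 + (844/55)*(1/1961) = -851/916 + 844/107855 = -91011501/98795180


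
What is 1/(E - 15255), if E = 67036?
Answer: 1/51781 ≈ 1.9312e-5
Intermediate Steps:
1/(E - 15255) = 1/(67036 - 15255) = 1/51781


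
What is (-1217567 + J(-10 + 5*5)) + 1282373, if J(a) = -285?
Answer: 64521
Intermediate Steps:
(-1217567 + J(-10 + 5*5)) + 1282373 = (-1217567 - 285) + 1282373 = -1217852 + 1282373 = 64521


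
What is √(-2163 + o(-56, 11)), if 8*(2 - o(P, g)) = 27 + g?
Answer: I*√8663/2 ≈ 46.538*I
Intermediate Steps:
o(P, g) = -11/8 - g/8 (o(P, g) = 2 - (27 + g)/8 = 2 + (-27/8 - g/8) = -11/8 - g/8)
√(-2163 + o(-56, 11)) = √(-2163 + (-11/8 - ⅛*11)) = √(-2163 + (-11/8 - 11/8)) = √(-2163 - 11/4) = √(-8663/4) = I*√8663/2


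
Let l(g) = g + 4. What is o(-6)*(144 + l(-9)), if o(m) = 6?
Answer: 834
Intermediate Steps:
l(g) = 4 + g
o(-6)*(144 + l(-9)) = 6*(144 + (4 - 9)) = 6*(144 - 5) = 6*139 = 834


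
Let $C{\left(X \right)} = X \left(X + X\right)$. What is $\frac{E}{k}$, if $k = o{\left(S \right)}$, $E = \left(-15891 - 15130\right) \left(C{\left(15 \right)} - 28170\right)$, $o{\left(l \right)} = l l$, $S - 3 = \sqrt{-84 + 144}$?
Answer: $\frac{6592582920}{289} - \frac{1146536160 \sqrt{15}}{289} \approx 7.4466 \cdot 10^{6}$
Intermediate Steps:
$S = 3 + 2 \sqrt{15}$ ($S = 3 + \sqrt{-84 + 144} = 3 + \sqrt{60} = 3 + 2 \sqrt{15} \approx 10.746$)
$o{\left(l \right)} = l^{2}$
$C{\left(X \right)} = 2 X^{2}$ ($C{\left(X \right)} = X 2 X = 2 X^{2}$)
$E = 859902120$ ($E = \left(-15891 - 15130\right) \left(2 \cdot 15^{2} - 28170\right) = - 31021 \left(2 \cdot 225 - 28170\right) = - 31021 \left(450 - 28170\right) = \left(-31021\right) \left(-27720\right) = 859902120$)
$k = \left(3 + 2 \sqrt{15}\right)^{2} \approx 115.48$
$\frac{E}{k} = \frac{859902120}{69 + 12 \sqrt{15}}$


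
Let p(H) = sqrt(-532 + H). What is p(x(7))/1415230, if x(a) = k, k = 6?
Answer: I*sqrt(526)/1415230 ≈ 1.6206e-5*I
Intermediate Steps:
x(a) = 6
p(x(7))/1415230 = sqrt(-532 + 6)/1415230 = sqrt(-526)*(1/1415230) = (I*sqrt(526))*(1/1415230) = I*sqrt(526)/1415230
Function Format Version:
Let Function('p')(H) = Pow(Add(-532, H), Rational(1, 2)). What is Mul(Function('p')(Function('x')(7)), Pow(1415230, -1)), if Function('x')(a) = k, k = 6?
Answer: Mul(Rational(1, 1415230), I, Pow(526, Rational(1, 2))) ≈ Mul(1.6206e-5, I)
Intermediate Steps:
Function('x')(a) = 6
Mul(Function('p')(Function('x')(7)), Pow(1415230, -1)) = Mul(Pow(Add(-532, 6), Rational(1, 2)), Pow(1415230, -1)) = Mul(Pow(-526, Rational(1, 2)), Rational(1, 1415230)) = Mul(Mul(I, Pow(526, Rational(1, 2))), Rational(1, 1415230)) = Mul(Rational(1, 1415230), I, Pow(526, Rational(1, 2)))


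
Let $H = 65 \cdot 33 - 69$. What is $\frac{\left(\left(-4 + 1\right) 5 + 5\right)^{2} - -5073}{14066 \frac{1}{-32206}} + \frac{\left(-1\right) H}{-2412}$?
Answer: $- \frac{16742247910}{1413633} \approx -11843.0$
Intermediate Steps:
$H = 2076$ ($H = 2145 - 69 = 2076$)
$\frac{\left(\left(-4 + 1\right) 5 + 5\right)^{2} - -5073}{14066 \frac{1}{-32206}} + \frac{\left(-1\right) H}{-2412} = \frac{\left(\left(-4 + 1\right) 5 + 5\right)^{2} - -5073}{14066 \frac{1}{-32206}} + \frac{\left(-1\right) 2076}{-2412} = \frac{\left(\left(-3\right) 5 + 5\right)^{2} + 5073}{14066 \left(- \frac{1}{32206}\right)} - - \frac{173}{201} = \frac{\left(-15 + 5\right)^{2} + 5073}{- \frac{7033}{16103}} + \frac{173}{201} = \left(\left(-10\right)^{2} + 5073\right) \left(- \frac{16103}{7033}\right) + \frac{173}{201} = \left(100 + 5073\right) \left(- \frac{16103}{7033}\right) + \frac{173}{201} = 5173 \left(- \frac{16103}{7033}\right) + \frac{173}{201} = - \frac{83300819}{7033} + \frac{173}{201} = - \frac{16742247910}{1413633}$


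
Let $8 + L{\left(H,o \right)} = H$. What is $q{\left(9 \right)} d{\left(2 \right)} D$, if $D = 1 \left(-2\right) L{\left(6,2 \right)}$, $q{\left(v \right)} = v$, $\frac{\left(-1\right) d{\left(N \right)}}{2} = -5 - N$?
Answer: $504$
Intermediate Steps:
$L{\left(H,o \right)} = -8 + H$
$d{\left(N \right)} = 10 + 2 N$ ($d{\left(N \right)} = - 2 \left(-5 - N\right) = 10 + 2 N$)
$D = 4$ ($D = 1 \left(-2\right) \left(-8 + 6\right) = \left(-2\right) \left(-2\right) = 4$)
$q{\left(9 \right)} d{\left(2 \right)} D = 9 \left(10 + 2 \cdot 2\right) 4 = 9 \left(10 + 4\right) 4 = 9 \cdot 14 \cdot 4 = 126 \cdot 4 = 504$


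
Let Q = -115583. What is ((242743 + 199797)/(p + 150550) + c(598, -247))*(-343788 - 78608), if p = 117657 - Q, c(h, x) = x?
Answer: 3985457900164/38379 ≈ 1.0384e+8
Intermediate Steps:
p = 233240 (p = 117657 - 1*(-115583) = 117657 + 115583 = 233240)
((242743 + 199797)/(p + 150550) + c(598, -247))*(-343788 - 78608) = ((242743 + 199797)/(233240 + 150550) - 247)*(-343788 - 78608) = (442540/383790 - 247)*(-422396) = (442540*(1/383790) - 247)*(-422396) = (44254/38379 - 247)*(-422396) = -9435359/38379*(-422396) = 3985457900164/38379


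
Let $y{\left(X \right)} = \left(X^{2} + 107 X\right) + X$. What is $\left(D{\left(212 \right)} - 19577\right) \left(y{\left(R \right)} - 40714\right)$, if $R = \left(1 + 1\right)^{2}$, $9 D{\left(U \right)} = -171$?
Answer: $789052536$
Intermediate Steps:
$D{\left(U \right)} = -19$ ($D{\left(U \right)} = \frac{1}{9} \left(-171\right) = -19$)
$R = 4$ ($R = 2^{2} = 4$)
$y{\left(X \right)} = X^{2} + 108 X$
$\left(D{\left(212 \right)} - 19577\right) \left(y{\left(R \right)} - 40714\right) = \left(-19 - 19577\right) \left(4 \left(108 + 4\right) - 40714\right) = - 19596 \left(4 \cdot 112 - 40714\right) = - 19596 \left(448 - 40714\right) = \left(-19596\right) \left(-40266\right) = 789052536$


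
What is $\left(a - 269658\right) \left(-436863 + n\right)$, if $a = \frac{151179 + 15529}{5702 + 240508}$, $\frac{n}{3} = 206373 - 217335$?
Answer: $\frac{5197955062857088}{41035} \approx 1.2667 \cdot 10^{11}$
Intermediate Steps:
$n = -32886$ ($n = 3 \left(206373 - 217335\right) = 3 \left(-10962\right) = -32886$)
$a = \frac{83354}{123105}$ ($a = \frac{166708}{246210} = 166708 \cdot \frac{1}{246210} = \frac{83354}{123105} \approx 0.6771$)
$\left(a - 269658\right) \left(-436863 + n\right) = \left(\frac{83354}{123105} - 269658\right) \left(-436863 - 32886\right) = \left(- \frac{33196164736}{123105}\right) \left(-469749\right) = \frac{5197955062857088}{41035}$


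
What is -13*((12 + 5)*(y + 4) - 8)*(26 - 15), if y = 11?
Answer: -35321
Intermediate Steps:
-13*((12 + 5)*(y + 4) - 8)*(26 - 15) = -13*((12 + 5)*(11 + 4) - 8)*(26 - 15) = -13*(17*15 - 8)*11 = -13*(255 - 8)*11 = -3211*11 = -13*2717 = -35321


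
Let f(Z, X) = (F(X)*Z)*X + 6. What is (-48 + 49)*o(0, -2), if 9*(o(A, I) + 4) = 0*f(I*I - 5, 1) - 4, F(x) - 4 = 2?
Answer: -40/9 ≈ -4.4444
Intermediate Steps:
F(x) = 6 (F(x) = 4 + 2 = 6)
f(Z, X) = 6 + 6*X*Z (f(Z, X) = (6*Z)*X + 6 = 6*X*Z + 6 = 6 + 6*X*Z)
o(A, I) = -40/9 (o(A, I) = -4 + (0*(6 + 6*1*(I*I - 5)) - 4)/9 = -4 + (0*(6 + 6*1*(I² - 5)) - 4)/9 = -4 + (0*(6 + 6*1*(-5 + I²)) - 4)/9 = -4 + (0*(6 + (-30 + 6*I²)) - 4)/9 = -4 + (0*(-24 + 6*I²) - 4)/9 = -4 + (0 - 4)/9 = -4 + (⅑)*(-4) = -4 - 4/9 = -40/9)
(-48 + 49)*o(0, -2) = (-48 + 49)*(-40/9) = 1*(-40/9) = -40/9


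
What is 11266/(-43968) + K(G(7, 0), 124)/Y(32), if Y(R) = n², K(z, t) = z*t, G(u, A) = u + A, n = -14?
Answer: 642073/153888 ≈ 4.1723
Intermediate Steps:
G(u, A) = A + u
K(z, t) = t*z
Y(R) = 196 (Y(R) = (-14)² = 196)
11266/(-43968) + K(G(7, 0), 124)/Y(32) = 11266/(-43968) + (124*(0 + 7))/196 = 11266*(-1/43968) + (124*7)*(1/196) = -5633/21984 + 868*(1/196) = -5633/21984 + 31/7 = 642073/153888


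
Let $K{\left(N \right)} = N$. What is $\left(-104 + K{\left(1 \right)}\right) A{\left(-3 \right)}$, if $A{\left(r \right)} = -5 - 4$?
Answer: $927$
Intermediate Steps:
$A{\left(r \right)} = -9$ ($A{\left(r \right)} = -5 - 4 = -9$)
$\left(-104 + K{\left(1 \right)}\right) A{\left(-3 \right)} = \left(-104 + 1\right) \left(-9\right) = \left(-103\right) \left(-9\right) = 927$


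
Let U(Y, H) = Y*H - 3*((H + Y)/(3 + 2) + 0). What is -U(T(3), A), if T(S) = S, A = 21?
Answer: -243/5 ≈ -48.600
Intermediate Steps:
U(Y, H) = -3*H/5 - 3*Y/5 + H*Y (U(Y, H) = H*Y - 3*((H + Y)/5 + 0) = H*Y - 3*((H + Y)*(1/5) + 0) = H*Y - 3*((H/5 + Y/5) + 0) = H*Y - 3*(H/5 + Y/5) = H*Y + (-3*H/5 - 3*Y/5) = -3*H/5 - 3*Y/5 + H*Y)
-U(T(3), A) = -(-3/5*21 - 3/5*3 + 21*3) = -(-63/5 - 9/5 + 63) = -1*243/5 = -243/5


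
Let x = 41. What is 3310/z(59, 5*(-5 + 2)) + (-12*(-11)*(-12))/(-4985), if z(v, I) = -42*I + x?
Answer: 17563214/3344935 ≈ 5.2507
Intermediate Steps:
z(v, I) = 41 - 42*I (z(v, I) = -42*I + 41 = 41 - 42*I)
3310/z(59, 5*(-5 + 2)) + (-12*(-11)*(-12))/(-4985) = 3310/(41 - 210*(-5 + 2)) + (-12*(-11)*(-12))/(-4985) = 3310/(41 - 210*(-3)) + (132*(-12))*(-1/4985) = 3310/(41 - 42*(-15)) - 1584*(-1/4985) = 3310/(41 + 630) + 1584/4985 = 3310/671 + 1584/4985 = 17563214/3344935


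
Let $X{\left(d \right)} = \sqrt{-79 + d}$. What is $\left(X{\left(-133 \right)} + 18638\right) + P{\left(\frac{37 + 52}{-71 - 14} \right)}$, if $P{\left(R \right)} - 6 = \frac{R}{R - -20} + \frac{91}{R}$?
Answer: $\frac{2660689070}{143379} + 2 i \sqrt{53} \approx 18557.0 + 14.56 i$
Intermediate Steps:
$P{\left(R \right)} = 6 + \frac{91}{R} + \frac{R}{20 + R}$ ($P{\left(R \right)} = 6 + \left(\frac{R}{R - -20} + \frac{91}{R}\right) = 6 + \left(\frac{R}{R + 20} + \frac{91}{R}\right) = 6 + \left(\frac{R}{20 + R} + \frac{91}{R}\right) = 6 + \left(\frac{91}{R} + \frac{R}{20 + R}\right) = 6 + \frac{91}{R} + \frac{R}{20 + R}$)
$\left(X{\left(-133 \right)} + 18638\right) + P{\left(\frac{37 + 52}{-71 - 14} \right)} = \left(\sqrt{-79 - 133} + 18638\right) + \frac{1820 + 7 \left(\frac{37 + 52}{-71 - 14}\right)^{2} + 211 \frac{37 + 52}{-71 - 14}}{\frac{37 + 52}{-71 - 14} \left(20 + \frac{37 + 52}{-71 - 14}\right)} = \left(\sqrt{-212} + 18638\right) + \frac{1820 + 7 \left(\frac{89}{-85}\right)^{2} + 211 \frac{89}{-85}}{\frac{89}{-85} \left(20 + \frac{89}{-85}\right)} = \left(2 i \sqrt{53} + 18638\right) + \frac{1820 + 7 \left(89 \left(- \frac{1}{85}\right)\right)^{2} + 211 \cdot 89 \left(- \frac{1}{85}\right)}{89 \left(- \frac{1}{85}\right) \left(20 + 89 \left(- \frac{1}{85}\right)\right)} = \left(18638 + 2 i \sqrt{53}\right) + \frac{1820 + 7 \left(- \frac{89}{85}\right)^{2} + 211 \left(- \frac{89}{85}\right)}{\left(- \frac{89}{85}\right) \left(20 - \frac{89}{85}\right)} = \left(18638 + 2 i \sqrt{53}\right) - \frac{85 \left(1820 + 7 \cdot \frac{7921}{7225} - \frac{18779}{85}\right)}{89 \cdot \frac{1611}{85}} = \left(18638 + 2 i \sqrt{53}\right) - \frac{7225 \left(1820 + \frac{55447}{7225} - \frac{18779}{85}\right)}{143379} = \left(18638 + 2 i \sqrt{53}\right) - \frac{7225}{143379} \cdot \frac{11608732}{7225} = \left(18638 + 2 i \sqrt{53}\right) - \frac{11608732}{143379} = \frac{2660689070}{143379} + 2 i \sqrt{53}$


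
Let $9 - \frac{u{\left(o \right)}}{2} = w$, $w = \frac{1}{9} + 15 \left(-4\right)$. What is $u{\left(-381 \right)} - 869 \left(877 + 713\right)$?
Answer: $- \frac{12434150}{9} \approx -1.3816 \cdot 10^{6}$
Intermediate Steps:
$w = - \frac{539}{9}$ ($w = \frac{1}{9} - 60 = - \frac{539}{9} \approx -59.889$)
$u{\left(o \right)} = \frac{1240}{9}$ ($u{\left(o \right)} = 18 - - \frac{1078}{9} = 18 + \frac{1078}{9} = \frac{1240}{9}$)
$u{\left(-381 \right)} - 869 \left(877 + 713\right) = \frac{1240}{9} - 869 \left(877 + 713\right) = \frac{1240}{9} - 869 \cdot 1590 = \frac{1240}{9} - 1381710 = - \frac{12434150}{9}$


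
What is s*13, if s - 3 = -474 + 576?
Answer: 1365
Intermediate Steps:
s = 105 (s = 3 + (-474 + 576) = 3 + 102 = 105)
s*13 = 105*13 = 1365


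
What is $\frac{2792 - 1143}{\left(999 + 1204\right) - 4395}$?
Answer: $- \frac{1649}{2192} \approx -0.75228$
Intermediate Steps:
$\frac{2792 - 1143}{\left(999 + 1204\right) - 4395} = \frac{1649}{2203 - 4395} = \frac{1649}{-2192} = 1649 \left(- \frac{1}{2192}\right) = - \frac{1649}{2192}$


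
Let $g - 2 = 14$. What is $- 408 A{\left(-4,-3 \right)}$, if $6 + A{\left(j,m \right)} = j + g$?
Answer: $-2448$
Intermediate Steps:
$g = 16$ ($g = 2 + 14 = 16$)
$A{\left(j,m \right)} = 10 + j$ ($A{\left(j,m \right)} = -6 + \left(j + 16\right) = -6 + \left(16 + j\right) = 10 + j$)
$- 408 A{\left(-4,-3 \right)} = - 408 \left(10 - 4\right) = \left(-408\right) 6 = -2448$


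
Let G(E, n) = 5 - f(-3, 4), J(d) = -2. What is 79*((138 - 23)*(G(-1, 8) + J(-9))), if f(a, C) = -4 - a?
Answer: 36340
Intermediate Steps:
G(E, n) = 6 (G(E, n) = 5 - (-4 - 1*(-3)) = 5 - (-4 + 3) = 5 - 1*(-1) = 5 + 1 = 6)
79*((138 - 23)*(G(-1, 8) + J(-9))) = 79*((138 - 23)*(6 - 2)) = 79*(115*4) = 79*460 = 36340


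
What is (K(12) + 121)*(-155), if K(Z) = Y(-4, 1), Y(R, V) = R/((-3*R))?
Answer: -56110/3 ≈ -18703.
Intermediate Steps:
Y(R, V) = -1/3 (Y(R, V) = R*(-1/(3*R)) = -1/3)
K(Z) = -1/3
(K(12) + 121)*(-155) = (-1/3 + 121)*(-155) = (362/3)*(-155) = -56110/3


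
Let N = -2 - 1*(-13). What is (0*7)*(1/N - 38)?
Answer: 0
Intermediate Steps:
N = 11 (N = -2 + 13 = 11)
(0*7)*(1/N - 38) = (0*7)*(1/11 - 38) = 0*(1/11 - 38) = 0*(-417/11) = 0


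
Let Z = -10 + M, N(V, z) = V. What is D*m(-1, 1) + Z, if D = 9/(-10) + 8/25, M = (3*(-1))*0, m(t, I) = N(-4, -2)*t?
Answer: -308/25 ≈ -12.320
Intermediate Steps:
m(t, I) = -4*t
M = 0 (M = -3*0 = 0)
D = -29/50 (D = 9*(-1/10) + 8*(1/25) = -9/10 + 8/25 = -29/50 ≈ -0.58000)
Z = -10 (Z = -10 + 0 = -10)
D*m(-1, 1) + Z = -(-58)*(-1)/25 - 10 = -29/50*4 - 10 = -58/25 - 10 = -308/25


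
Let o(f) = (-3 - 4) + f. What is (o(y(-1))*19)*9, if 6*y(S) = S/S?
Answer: -2337/2 ≈ -1168.5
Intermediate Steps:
y(S) = 1/6 (y(S) = (S/S)/6 = (1/6)*1 = 1/6)
o(f) = -7 + f
(o(y(-1))*19)*9 = ((-7 + 1/6)*19)*9 = -41/6*19*9 = -779/6*9 = -2337/2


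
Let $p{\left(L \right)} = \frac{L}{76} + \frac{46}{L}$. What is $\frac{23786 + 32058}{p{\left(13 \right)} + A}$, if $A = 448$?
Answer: $\frac{55173872}{446289} \approx 123.63$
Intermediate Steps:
$p{\left(L \right)} = \frac{46}{L} + \frac{L}{76}$ ($p{\left(L \right)} = L \frac{1}{76} + \frac{46}{L} = \frac{L}{76} + \frac{46}{L} = \frac{46}{L} + \frac{L}{76}$)
$\frac{23786 + 32058}{p{\left(13 \right)} + A} = \frac{23786 + 32058}{\left(\frac{46}{13} + \frac{1}{76} \cdot 13\right) + 448} = \frac{55844}{\left(46 \cdot \frac{1}{13} + \frac{13}{76}\right) + 448} = \frac{55844}{\left(\frac{46}{13} + \frac{13}{76}\right) + 448} = \frac{55844}{\frac{3665}{988} + 448} = \frac{55844}{\frac{446289}{988}} = 55844 \cdot \frac{988}{446289} = \frac{55173872}{446289}$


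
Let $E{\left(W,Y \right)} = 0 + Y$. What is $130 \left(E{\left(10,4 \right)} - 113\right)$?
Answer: $-14170$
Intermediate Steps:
$E{\left(W,Y \right)} = Y$
$130 \left(E{\left(10,4 \right)} - 113\right) = 130 \left(4 - 113\right) = 130 \left(-109\right) = -14170$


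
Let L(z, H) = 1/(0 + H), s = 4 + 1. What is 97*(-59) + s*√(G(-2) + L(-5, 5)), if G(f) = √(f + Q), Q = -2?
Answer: -5723 + √(5 + 50*I) ≈ -5717.7 + 4.7565*I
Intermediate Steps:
s = 5
L(z, H) = 1/H
G(f) = √(-2 + f) (G(f) = √(f - 2) = √(-2 + f))
97*(-59) + s*√(G(-2) + L(-5, 5)) = 97*(-59) + 5*√(√(-2 - 2) + 1/5) = -5723 + 5*√(√(-4) + ⅕) = -5723 + 5*√(2*I + ⅕) = -5723 + 5*√(⅕ + 2*I)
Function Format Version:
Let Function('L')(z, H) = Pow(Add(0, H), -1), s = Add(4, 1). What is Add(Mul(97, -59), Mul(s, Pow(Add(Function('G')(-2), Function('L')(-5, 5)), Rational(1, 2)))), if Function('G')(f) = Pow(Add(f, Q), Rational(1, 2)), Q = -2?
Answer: Add(-5723, Pow(Add(5, Mul(50, I)), Rational(1, 2))) ≈ Add(-5717.7, Mul(4.7565, I))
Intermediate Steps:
s = 5
Function('L')(z, H) = Pow(H, -1)
Function('G')(f) = Pow(Add(-2, f), Rational(1, 2)) (Function('G')(f) = Pow(Add(f, -2), Rational(1, 2)) = Pow(Add(-2, f), Rational(1, 2)))
Add(Mul(97, -59), Mul(s, Pow(Add(Function('G')(-2), Function('L')(-5, 5)), Rational(1, 2)))) = Add(Mul(97, -59), Mul(5, Pow(Add(Pow(Add(-2, -2), Rational(1, 2)), Pow(5, -1)), Rational(1, 2)))) = Add(-5723, Mul(5, Pow(Add(Pow(-4, Rational(1, 2)), Rational(1, 5)), Rational(1, 2)))) = Add(-5723, Mul(5, Pow(Add(Mul(2, I), Rational(1, 5)), Rational(1, 2)))) = Add(-5723, Mul(5, Pow(Add(Rational(1, 5), Mul(2, I)), Rational(1, 2))))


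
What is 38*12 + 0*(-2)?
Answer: 456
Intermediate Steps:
38*12 + 0*(-2) = 456 + 0 = 456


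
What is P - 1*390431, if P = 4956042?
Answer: 4565611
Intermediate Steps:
P - 1*390431 = 4956042 - 1*390431 = 4956042 - 390431 = 4565611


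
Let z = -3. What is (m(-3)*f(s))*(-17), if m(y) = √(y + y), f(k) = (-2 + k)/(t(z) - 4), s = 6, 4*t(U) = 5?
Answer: 272*I*√6/11 ≈ 60.569*I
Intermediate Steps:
t(U) = 5/4 (t(U) = (¼)*5 = 5/4)
f(k) = 8/11 - 4*k/11 (f(k) = (-2 + k)/(5/4 - 4) = (-2 + k)/(-11/4) = (-2 + k)*(-4/11) = 8/11 - 4*k/11)
m(y) = √2*√y (m(y) = √(2*y) = √2*√y)
(m(-3)*f(s))*(-17) = ((√2*√(-3))*(8/11 - 4/11*6))*(-17) = ((√2*(I*√3))*(8/11 - 24/11))*(-17) = ((I*√6)*(-16/11))*(-17) = -16*I*√6/11*(-17) = 272*I*√6/11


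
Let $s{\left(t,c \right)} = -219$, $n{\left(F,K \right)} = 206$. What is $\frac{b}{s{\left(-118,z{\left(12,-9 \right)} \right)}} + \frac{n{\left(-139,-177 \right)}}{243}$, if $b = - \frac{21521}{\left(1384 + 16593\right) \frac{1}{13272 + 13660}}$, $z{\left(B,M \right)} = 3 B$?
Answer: $\frac{47218227458}{318894003} \approx 148.07$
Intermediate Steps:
$b = - \frac{579603572}{17977}$ ($b = - \frac{21521}{17977 \cdot \frac{1}{26932}} = - \frac{21521}{\frac{17977}{26932}} = \left(-21521\right) \frac{26932}{17977} = - \frac{579603572}{17977} \approx -32241.0$)
$\frac{b}{s{\left(-118,z{\left(12,-9 \right)} \right)}} + \frac{n{\left(-139,-177 \right)}}{243} = - \frac{579603572}{17977 \left(-219\right)} + \frac{206}{243} = \left(- \frac{579603572}{17977}\right) \left(- \frac{1}{219}\right) + 206 \cdot \frac{1}{243} = \frac{579603572}{3936963} + \frac{206}{243} = \frac{47218227458}{318894003}$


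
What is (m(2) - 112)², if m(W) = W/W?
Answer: 12321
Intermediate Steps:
m(W) = 1
(m(2) - 112)² = (1 - 112)² = (-111)² = 12321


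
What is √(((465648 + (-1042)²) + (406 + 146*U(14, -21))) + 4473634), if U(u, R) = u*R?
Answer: 8*√93477 ≈ 2445.9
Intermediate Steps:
U(u, R) = R*u
√(((465648 + (-1042)²) + (406 + 146*U(14, -21))) + 4473634) = √(((465648 + (-1042)²) + (406 + 146*(-21*14))) + 4473634) = √(((465648 + 1085764) + (406 + 146*(-294))) + 4473634) = √((1551412 + (406 - 42924)) + 4473634) = √((1551412 - 42518) + 4473634) = √(1508894 + 4473634) = √5982528 = 8*√93477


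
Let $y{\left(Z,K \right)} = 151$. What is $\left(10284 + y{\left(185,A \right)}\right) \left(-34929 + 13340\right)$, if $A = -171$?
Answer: $-225281215$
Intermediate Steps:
$\left(10284 + y{\left(185,A \right)}\right) \left(-34929 + 13340\right) = \left(10284 + 151\right) \left(-34929 + 13340\right) = 10435 \left(-21589\right) = -225281215$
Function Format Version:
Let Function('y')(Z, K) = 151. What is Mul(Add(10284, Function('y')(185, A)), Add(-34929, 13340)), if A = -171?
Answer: -225281215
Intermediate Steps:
Mul(Add(10284, Function('y')(185, A)), Add(-34929, 13340)) = Mul(Add(10284, 151), Add(-34929, 13340)) = Mul(10435, -21589) = -225281215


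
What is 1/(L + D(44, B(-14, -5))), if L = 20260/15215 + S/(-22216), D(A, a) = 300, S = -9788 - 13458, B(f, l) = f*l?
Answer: 33801644/10220871605 ≈ 0.0033071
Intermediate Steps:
S = -23246
L = 80378405/33801644 (L = 20260/15215 - 23246/(-22216) = 20260*(1/15215) - 23246*(-1/22216) = 4052/3043 + 11623/11108 = 80378405/33801644 ≈ 2.3779)
1/(L + D(44, B(-14, -5))) = 1/(80378405/33801644 + 300) = 1/(10220871605/33801644) = 33801644/10220871605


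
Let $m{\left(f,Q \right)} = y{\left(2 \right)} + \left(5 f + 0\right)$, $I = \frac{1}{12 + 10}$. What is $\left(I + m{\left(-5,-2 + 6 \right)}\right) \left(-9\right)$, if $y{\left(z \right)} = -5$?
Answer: $\frac{5931}{22} \approx 269.59$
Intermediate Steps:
$I = \frac{1}{22} \approx 0.045455$
$m{\left(f,Q \right)} = -5 + 5 f$ ($m{\left(f,Q \right)} = -5 + \left(5 f + 0\right) = -5 + 5 f$)
$\left(I + m{\left(-5,-2 + 6 \right)}\right) \left(-9\right) = \left(\frac{1}{22} + \left(-5 + 5 \left(-5\right)\right)\right) \left(-9\right) = \left(\frac{1}{22} - 30\right) \left(-9\right) = \left(- \frac{659}{22}\right) \left(-9\right) = \frac{5931}{22}$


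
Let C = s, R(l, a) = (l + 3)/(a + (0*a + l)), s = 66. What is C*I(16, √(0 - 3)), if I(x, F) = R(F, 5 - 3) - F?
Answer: 66*(-√3 - 6*I)/(√3 - 2*I) ≈ 84.857 - 130.65*I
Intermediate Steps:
R(l, a) = (3 + l)/(a + l) (R(l, a) = (3 + l)/(a + (0 + l)) = (3 + l)/(a + l))
C = 66
I(x, F) = -F + (3 + F)/(2 + F) (I(x, F) = (3 + F)/((5 - 3) + F) - F = (3 + F)/(2 + F) - F = -F + (3 + F)/(2 + F))
C*I(16, √(0 - 3)) = 66*((3 - √(0 - 3) - (√(0 - 3))²)/(2 + √(0 - 3))) = 66*((3 - √(-3) - (√(-3))²)/(2 + √(-3))) = 66*((3 - I*√3 - (I*√3)²)/(2 + I*√3)) = 66*((3 - I*√3 - 1*(-3))/(2 + I*√3)) = 66*((3 - I*√3 + 3)/(2 + I*√3)) = 66*((6 - I*√3)/(2 + I*√3)) = 66*(6 - I*√3)/(2 + I*√3)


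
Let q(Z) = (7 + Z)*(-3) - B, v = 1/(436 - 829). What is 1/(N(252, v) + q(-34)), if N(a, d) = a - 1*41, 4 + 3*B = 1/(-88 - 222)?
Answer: 930/272801 ≈ 0.0034091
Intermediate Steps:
B = -1241/930 (B = -4/3 + 1/(3*(-88 - 222)) = -4/3 + (⅓)/(-310) = -4/3 + (⅓)*(-1/310) = -4/3 - 1/930 = -1241/930 ≈ -1.3344)
v = -1/393 (v = 1/(-393) = -1/393 ≈ -0.0025445)
N(a, d) = -41 + a (N(a, d) = a - 41 = -41 + a)
q(Z) = -18289/930 - 3*Z (q(Z) = (7 + Z)*(-3) - 1*(-1241/930) = (-21 - 3*Z) + 1241/930 = -18289/930 - 3*Z)
1/(N(252, v) + q(-34)) = 1/((-41 + 252) + (-18289/930 - 3*(-34))) = 1/(211 + (-18289/930 + 102)) = 1/(211 + 76571/930) = 1/(272801/930) = 930/272801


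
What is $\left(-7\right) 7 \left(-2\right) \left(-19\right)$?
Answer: $-1862$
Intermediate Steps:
$\left(-7\right) 7 \left(-2\right) \left(-19\right) = \left(-49\right) \left(-2\right) \left(-19\right) = 98 \left(-19\right) = -1862$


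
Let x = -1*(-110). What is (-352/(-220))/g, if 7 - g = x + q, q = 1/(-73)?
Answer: -292/18795 ≈ -0.015536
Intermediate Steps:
x = 110
q = -1/73 ≈ -0.013699
g = -7518/73 (g = 7 - (110 - 1/73) = 7 - 1*8029/73 = 7 - 8029/73 = -7518/73 ≈ -102.99)
(-352/(-220))/g = (-352/(-220))/(-7518/73) = -352*(-1/220)*(-73/7518) = (8/5)*(-73/7518) = -292/18795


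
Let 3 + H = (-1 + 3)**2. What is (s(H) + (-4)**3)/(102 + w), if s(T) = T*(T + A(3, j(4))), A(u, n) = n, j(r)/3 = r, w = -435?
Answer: 17/111 ≈ 0.15315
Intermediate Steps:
j(r) = 3*r
H = 1 (H = -3 + (-1 + 3)**2 = -3 + 2**2 = -3 + 4 = 1)
s(T) = T*(12 + T) (s(T) = T*(T + 3*4) = T*(T + 12) = T*(12 + T))
(s(H) + (-4)**3)/(102 + w) = (1*(12 + 1) + (-4)**3)/(102 - 435) = (1*13 - 64)/(-333) = (13 - 64)*(-1/333) = -51*(-1/333) = 17/111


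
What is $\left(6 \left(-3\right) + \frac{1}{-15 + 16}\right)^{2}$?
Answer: $289$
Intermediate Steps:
$\left(6 \left(-3\right) + \frac{1}{-15 + 16}\right)^{2} = \left(-18 + 1^{-1}\right)^{2} = \left(-18 + 1\right)^{2} = \left(-17\right)^{2} = 289$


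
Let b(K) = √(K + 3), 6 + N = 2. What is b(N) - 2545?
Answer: -2545 + I ≈ -2545.0 + 1.0*I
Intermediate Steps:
N = -4 (N = -6 + 2 = -4)
b(K) = √(3 + K)
b(N) - 2545 = √(3 - 4) - 2545 = √(-1) - 2545 = I - 2545 = -2545 + I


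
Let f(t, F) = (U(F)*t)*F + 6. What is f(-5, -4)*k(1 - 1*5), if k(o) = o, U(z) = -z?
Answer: -344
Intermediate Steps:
f(t, F) = 6 - t*F**2 (f(t, F) = ((-F)*t)*F + 6 = (-F*t)*F + 6 = -t*F**2 + 6 = 6 - t*F**2)
f(-5, -4)*k(1 - 1*5) = (6 - 1*(-5)*(-4)**2)*(1 - 1*5) = (6 - 1*(-5)*16)*(1 - 5) = (6 + 80)*(-4) = 86*(-4) = -344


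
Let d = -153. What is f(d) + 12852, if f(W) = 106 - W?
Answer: 13111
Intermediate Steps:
f(d) + 12852 = (106 - 1*(-153)) + 12852 = (106 + 153) + 12852 = 259 + 12852 = 13111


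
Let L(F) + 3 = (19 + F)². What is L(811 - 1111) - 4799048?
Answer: -4720090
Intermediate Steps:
L(F) = -3 + (19 + F)²
L(811 - 1111) - 4799048 = (-3 + (19 + (811 - 1111))²) - 4799048 = (-3 + (19 - 300)²) - 4799048 = (-3 + (-281)²) - 4799048 = (-3 + 78961) - 4799048 = 78958 - 4799048 = -4720090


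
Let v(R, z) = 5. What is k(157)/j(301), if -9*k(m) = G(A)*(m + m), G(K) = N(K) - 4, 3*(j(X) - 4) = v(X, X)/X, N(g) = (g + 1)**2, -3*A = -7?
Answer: -6048896/97659 ≈ -61.939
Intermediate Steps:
A = 7/3 (A = -1/3*(-7) = 7/3 ≈ 2.3333)
N(g) = (1 + g)**2
j(X) = 4 + 5/(3*X) (j(X) = 4 + (5/X)/3 = 4 + 5/(3*X))
G(K) = -4 + (1 + K)**2 (G(K) = (1 + K)**2 - 4 = -4 + (1 + K)**2)
k(m) = -128*m/81 (k(m) = -(-4 + (1 + 7/3)**2)*(m + m)/9 = -(-4 + (10/3)**2)*2*m/9 = -(-4 + 100/9)*2*m/9 = -64*2*m/81 = -128*m/81)
k(157)/j(301) = (-128/81*157)/(4 + (5/3)/301) = -20096/(81*(4 + (5/3)*(1/301))) = -20096/(81*(4 + 5/903)) = -20096/(81*3617/903) = -20096/81*903/3617 = -6048896/97659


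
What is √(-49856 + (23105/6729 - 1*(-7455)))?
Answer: 2*I*√479934526074/6729 ≈ 205.91*I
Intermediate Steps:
√(-49856 + (23105/6729 - 1*(-7455))) = √(-49856 + (23105*(1/6729) + 7455)) = √(-49856 + (23105/6729 + 7455)) = √(-49856 + 50187800/6729) = √(-285293224/6729) = 2*I*√479934526074/6729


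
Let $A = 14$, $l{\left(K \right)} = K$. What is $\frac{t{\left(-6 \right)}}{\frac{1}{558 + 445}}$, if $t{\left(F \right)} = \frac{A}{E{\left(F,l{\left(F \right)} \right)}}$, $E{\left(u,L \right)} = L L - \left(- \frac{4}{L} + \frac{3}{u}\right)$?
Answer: $\frac{84252}{215} \approx 391.87$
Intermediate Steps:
$E{\left(u,L \right)} = L^{2} - \frac{3}{u} + \frac{4}{L}$ ($E{\left(u,L \right)} = L^{2} - \left(- \frac{4}{L} + \frac{3}{u}\right) = L^{2} - \frac{3}{u} + \frac{4}{L}$)
$t{\left(F \right)} = \frac{14}{\frac{1}{F} + F^{2}}$ ($t{\left(F \right)} = \frac{14}{F^{2} - \frac{3}{F} + \frac{4}{F}} = \frac{14}{\frac{1}{F} + F^{2}}$)
$\frac{t{\left(-6 \right)}}{\frac{1}{558 + 445}} = \frac{14 \left(-6\right) \frac{1}{1 + \left(-6\right)^{3}}}{\frac{1}{558 + 445}} = \frac{14 \left(-6\right) \frac{1}{1 - 216}}{\frac{1}{1003}} = 14 \left(-6\right) \frac{1}{-215} \frac{1}{\frac{1}{1003}} = 14 \left(-6\right) \left(- \frac{1}{215}\right) 1003 = \frac{84}{215} \cdot 1003 = \frac{84252}{215}$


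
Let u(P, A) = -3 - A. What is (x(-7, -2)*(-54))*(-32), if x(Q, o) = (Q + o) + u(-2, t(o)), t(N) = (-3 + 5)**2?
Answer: -27648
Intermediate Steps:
t(N) = 4 (t(N) = 2**2 = 4)
x(Q, o) = -7 + Q + o (x(Q, o) = (Q + o) + (-3 - 1*4) = (Q + o) + (-3 - 4) = (Q + o) - 7 = -7 + Q + o)
(x(-7, -2)*(-54))*(-32) = ((-7 - 7 - 2)*(-54))*(-32) = -16*(-54)*(-32) = 864*(-32) = -27648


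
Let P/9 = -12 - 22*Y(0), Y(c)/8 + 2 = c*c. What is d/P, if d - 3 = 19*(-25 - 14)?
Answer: -41/170 ≈ -0.24118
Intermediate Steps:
Y(c) = -16 + 8*c² (Y(c) = -16 + 8*(c*c) = -16 + 8*c²)
d = -738 (d = 3 + 19*(-25 - 14) = 3 + 19*(-39) = 3 - 741 = -738)
P = 3060 (P = 9*(-12 - 22*(-16 + 8*0²)) = 9*(-12 - 22*(-16 + 8*0)) = 9*(-12 - 22*(-16 + 0)) = 9*(-12 - 22*(-16)) = 9*(-12 + 352) = 9*340 = 3060)
d/P = -738/3060 = -738*1/3060 = -41/170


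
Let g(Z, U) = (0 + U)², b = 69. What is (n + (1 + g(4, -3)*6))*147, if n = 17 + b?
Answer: 20727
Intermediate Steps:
g(Z, U) = U²
n = 86 (n = 17 + 69 = 86)
(n + (1 + g(4, -3)*6))*147 = (86 + (1 + (-3)²*6))*147 = (86 + (1 + 9*6))*147 = (86 + (1 + 54))*147 = (86 + 55)*147 = 141*147 = 20727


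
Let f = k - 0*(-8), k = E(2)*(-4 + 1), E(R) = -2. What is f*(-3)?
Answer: -18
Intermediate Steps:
k = 6 (k = -2*(-4 + 1) = -2*(-3) = 6)
f = 6 (f = 6 - 0*(-8) = 6 - 1*0 = 6 + 0 = 6)
f*(-3) = 6*(-3) = -18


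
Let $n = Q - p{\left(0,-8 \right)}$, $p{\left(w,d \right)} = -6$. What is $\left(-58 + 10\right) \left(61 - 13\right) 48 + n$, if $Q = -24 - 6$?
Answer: $-110616$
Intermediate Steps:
$Q = -30$
$n = -24$ ($n = -30 - -6 = -30 + 6 = -24$)
$\left(-58 + 10\right) \left(61 - 13\right) 48 + n = \left(-58 + 10\right) \left(61 - 13\right) 48 - 24 = \left(-48\right) 48 \cdot 48 - 24 = \left(-2304\right) 48 - 24 = -110592 - 24 = -110616$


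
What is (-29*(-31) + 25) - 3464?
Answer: -2540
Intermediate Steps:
(-29*(-31) + 25) - 3464 = (899 + 25) - 3464 = 924 - 3464 = -2540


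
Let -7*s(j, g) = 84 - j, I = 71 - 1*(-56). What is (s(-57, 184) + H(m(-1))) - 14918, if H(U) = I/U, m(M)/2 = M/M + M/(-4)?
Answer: -521057/35 ≈ -14887.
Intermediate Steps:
I = 127 (I = 71 + 56 = 127)
m(M) = 2 - M/2 (m(M) = 2*(M/M + M/(-4)) = 2*(1 + M*(-¼)) = 2*(1 - M/4) = 2 - M/2)
s(j, g) = -12 + j/7 (s(j, g) = -(84 - j)/7 = -12 + j/7)
H(U) = 127/U
(s(-57, 184) + H(m(-1))) - 14918 = ((-12 + (⅐)*(-57)) + 127/(2 - ½*(-1))) - 14918 = ((-12 - 57/7) + 127/(2 + ½)) - 14918 = (-141/7 + 127/(5/2)) - 14918 = (-141/7 + 127*(⅖)) - 14918 = (-141/7 + 254/5) - 14918 = 1073/35 - 14918 = -521057/35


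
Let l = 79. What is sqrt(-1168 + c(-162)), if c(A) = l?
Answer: 33*I ≈ 33.0*I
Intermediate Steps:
c(A) = 79
sqrt(-1168 + c(-162)) = sqrt(-1168 + 79) = sqrt(-1089) = 33*I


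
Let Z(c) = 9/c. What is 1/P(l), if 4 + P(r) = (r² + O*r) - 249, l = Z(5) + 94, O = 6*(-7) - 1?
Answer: 25/120131 ≈ 0.00020811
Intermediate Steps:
O = -43 (O = -42 - 1 = -43)
l = 479/5 (l = 9/5 + 94 = 479/5 ≈ 95.800)
P(r) = -253 + r² - 43*r (P(r) = -4 + ((r² - 43*r) - 249) = -4 + (-249 + r² - 43*r) = -253 + r² - 43*r)
1/P(l) = 1/(-253 + (479/5)² - 43*479/5) = 1/(-253 + 229441/25 - 20597/5) = 1/(120131/25) = 25/120131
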